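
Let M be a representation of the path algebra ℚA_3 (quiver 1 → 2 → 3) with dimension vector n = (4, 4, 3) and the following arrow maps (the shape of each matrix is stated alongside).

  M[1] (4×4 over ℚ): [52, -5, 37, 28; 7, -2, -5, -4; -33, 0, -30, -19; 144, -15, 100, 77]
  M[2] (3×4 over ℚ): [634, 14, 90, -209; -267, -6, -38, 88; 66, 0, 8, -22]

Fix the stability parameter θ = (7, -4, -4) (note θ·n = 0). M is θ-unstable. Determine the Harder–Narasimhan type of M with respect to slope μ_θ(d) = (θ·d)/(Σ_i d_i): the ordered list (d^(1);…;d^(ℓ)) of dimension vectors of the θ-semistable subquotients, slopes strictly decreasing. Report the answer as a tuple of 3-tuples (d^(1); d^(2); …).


Via rank(M_{q-1}∘⋯∘M_p): M ≅ I[1,1], I[1,2], I[1,3]^2, I[2,2], I[3,3].
μ_θ-semistable layers: μ^(1)=7; μ^(2)=3/2; μ^(3)=-1/3; μ^(4)=-4

((1, 0, 0); (1, 1, 0); (2, 2, 2); (0, 1, 1))


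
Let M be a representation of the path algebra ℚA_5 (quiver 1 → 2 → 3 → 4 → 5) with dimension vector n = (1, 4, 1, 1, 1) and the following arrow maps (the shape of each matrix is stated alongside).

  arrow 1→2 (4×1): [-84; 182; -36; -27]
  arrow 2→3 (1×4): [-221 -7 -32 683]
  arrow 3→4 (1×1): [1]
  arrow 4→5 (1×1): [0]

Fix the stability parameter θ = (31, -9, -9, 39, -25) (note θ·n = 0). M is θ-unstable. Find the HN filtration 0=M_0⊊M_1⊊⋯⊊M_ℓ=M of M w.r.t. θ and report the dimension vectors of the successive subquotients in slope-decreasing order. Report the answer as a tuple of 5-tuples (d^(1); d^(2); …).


Interval decomposition of M: I[1,4], I[2,2]^3, I[5,5].
HN type (ℓ=4): μ^(1)=39; μ^(2)=13/3; μ^(3)=-9; μ^(4)=-25

((0, 0, 0, 1, 0); (1, 1, 1, 0, 0); (0, 3, 0, 0, 0); (0, 0, 0, 0, 1))


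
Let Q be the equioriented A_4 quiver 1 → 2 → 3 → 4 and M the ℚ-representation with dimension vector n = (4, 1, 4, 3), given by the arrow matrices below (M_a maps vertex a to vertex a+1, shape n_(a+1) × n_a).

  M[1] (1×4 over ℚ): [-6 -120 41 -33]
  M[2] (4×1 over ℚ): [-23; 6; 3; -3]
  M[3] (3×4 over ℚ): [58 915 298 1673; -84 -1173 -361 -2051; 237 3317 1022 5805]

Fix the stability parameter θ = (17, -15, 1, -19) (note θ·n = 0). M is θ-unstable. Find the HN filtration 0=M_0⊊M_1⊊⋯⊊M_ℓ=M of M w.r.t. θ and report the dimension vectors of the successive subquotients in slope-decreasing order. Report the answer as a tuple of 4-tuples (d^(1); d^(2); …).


Via rank(M_{q-1}∘⋯∘M_p): M ≅ I[1,1]^3, I[1,4], I[3,3], I[3,4]^2.
μ_θ-semistable layers: μ^(1)=17; μ^(2)=1; μ^(3)=-4; μ^(4)=-9

((3, 0, 0, 0); (0, 0, 1, 0); (1, 1, 1, 1); (0, 0, 2, 2))


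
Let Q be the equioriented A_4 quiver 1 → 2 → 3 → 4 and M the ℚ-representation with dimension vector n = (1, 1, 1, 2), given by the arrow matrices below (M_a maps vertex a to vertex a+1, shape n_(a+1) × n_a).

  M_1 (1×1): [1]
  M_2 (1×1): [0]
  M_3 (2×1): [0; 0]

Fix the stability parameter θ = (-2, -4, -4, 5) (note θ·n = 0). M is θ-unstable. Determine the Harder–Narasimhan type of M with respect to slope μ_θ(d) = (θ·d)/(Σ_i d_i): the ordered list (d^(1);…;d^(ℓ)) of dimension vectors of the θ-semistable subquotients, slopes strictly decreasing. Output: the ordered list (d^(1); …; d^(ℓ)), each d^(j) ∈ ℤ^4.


Barcode: M ≅ I[1,2], I[3,3], I[4,4]^2. HN layers by μ_θ (3 steps, strictly decreasing):
  μ^(1)=5; μ^(2)=-3; μ^(3)=-4

((0, 0, 0, 2); (1, 1, 0, 0); (0, 0, 1, 0))


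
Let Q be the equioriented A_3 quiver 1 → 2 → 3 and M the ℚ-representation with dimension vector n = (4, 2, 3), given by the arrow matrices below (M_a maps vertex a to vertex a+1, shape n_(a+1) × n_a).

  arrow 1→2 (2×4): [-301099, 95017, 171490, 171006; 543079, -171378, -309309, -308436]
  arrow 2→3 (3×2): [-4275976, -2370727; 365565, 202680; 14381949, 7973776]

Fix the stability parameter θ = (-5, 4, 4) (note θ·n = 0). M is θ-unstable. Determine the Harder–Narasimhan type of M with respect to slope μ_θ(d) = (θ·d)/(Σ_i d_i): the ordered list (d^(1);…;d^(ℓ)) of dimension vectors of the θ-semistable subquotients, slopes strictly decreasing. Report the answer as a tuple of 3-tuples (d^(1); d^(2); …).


Barcode: M ≅ I[1,1]^2, I[1,3]^2, I[3,3]. HN layers by μ_θ (2 steps, strictly decreasing):
  μ^(1)=4; μ^(2)=-5

((0, 2, 3); (4, 0, 0))


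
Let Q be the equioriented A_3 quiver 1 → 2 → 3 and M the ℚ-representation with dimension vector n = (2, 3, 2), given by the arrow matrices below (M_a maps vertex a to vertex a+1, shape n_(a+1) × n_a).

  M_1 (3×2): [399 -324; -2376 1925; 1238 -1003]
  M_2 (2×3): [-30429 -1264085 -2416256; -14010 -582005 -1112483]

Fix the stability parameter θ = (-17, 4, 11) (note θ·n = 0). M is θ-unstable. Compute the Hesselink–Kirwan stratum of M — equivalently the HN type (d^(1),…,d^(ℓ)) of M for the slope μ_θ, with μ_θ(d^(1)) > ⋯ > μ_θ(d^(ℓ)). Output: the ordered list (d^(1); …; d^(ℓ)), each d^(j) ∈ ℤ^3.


Via rank(M_{q-1}∘⋯∘M_p): M ≅ I[1,2], I[1,3], I[2,3].
μ_θ-semistable layers: μ^(1)=11; μ^(2)=4; μ^(3)=-17

((0, 0, 2); (0, 3, 0); (2, 0, 0))


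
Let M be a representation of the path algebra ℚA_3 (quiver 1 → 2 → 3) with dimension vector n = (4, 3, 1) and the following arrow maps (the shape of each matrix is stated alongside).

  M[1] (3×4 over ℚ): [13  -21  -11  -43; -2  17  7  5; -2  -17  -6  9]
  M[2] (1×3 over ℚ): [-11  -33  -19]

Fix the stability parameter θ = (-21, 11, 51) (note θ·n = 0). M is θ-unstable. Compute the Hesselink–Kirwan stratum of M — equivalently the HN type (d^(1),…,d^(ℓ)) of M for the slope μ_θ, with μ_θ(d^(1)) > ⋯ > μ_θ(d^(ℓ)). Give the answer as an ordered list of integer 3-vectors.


Barcode: M ≅ I[1,1], I[1,2]^2, I[1,3]. HN layers by μ_θ (3 steps, strictly decreasing):
  μ^(1)=51; μ^(2)=11; μ^(3)=-21

((0, 0, 1); (0, 3, 0); (4, 0, 0))


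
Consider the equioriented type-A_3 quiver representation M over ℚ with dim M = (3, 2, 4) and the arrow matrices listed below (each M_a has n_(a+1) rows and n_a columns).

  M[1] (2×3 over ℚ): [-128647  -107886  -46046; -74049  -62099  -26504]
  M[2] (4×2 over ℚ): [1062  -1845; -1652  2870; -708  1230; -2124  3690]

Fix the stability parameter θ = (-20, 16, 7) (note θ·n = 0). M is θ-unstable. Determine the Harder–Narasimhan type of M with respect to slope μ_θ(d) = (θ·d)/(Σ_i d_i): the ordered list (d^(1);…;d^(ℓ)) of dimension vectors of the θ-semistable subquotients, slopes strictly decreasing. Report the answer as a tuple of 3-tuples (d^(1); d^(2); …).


Via rank(M_{q-1}∘⋯∘M_p): M ≅ I[1,1], I[1,2], I[1,3], I[3,3]^3.
μ_θ-semistable layers: μ^(1)=16; μ^(2)=23/2; μ^(3)=7; μ^(4)=-20

((0, 1, 0); (0, 1, 1); (0, 0, 3); (3, 0, 0))


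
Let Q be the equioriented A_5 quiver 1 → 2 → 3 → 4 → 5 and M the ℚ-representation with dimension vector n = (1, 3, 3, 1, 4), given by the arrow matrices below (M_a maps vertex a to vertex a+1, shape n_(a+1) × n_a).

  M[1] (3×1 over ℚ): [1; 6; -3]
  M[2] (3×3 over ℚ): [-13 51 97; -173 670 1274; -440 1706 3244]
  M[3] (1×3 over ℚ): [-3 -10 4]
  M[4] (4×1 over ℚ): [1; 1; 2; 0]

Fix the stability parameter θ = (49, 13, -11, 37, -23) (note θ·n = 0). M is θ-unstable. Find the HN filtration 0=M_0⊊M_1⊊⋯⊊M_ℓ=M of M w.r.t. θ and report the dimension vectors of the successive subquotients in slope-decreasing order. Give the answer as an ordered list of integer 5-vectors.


Interval decomposition of M: I[1,3], I[2,3], I[2,5], I[5,5]^3.
HN type (ℓ=4): μ^(1)=17; μ^(2)=7; μ^(3)=1; μ^(4)=-23

((1, 1, 1, 0, 0); (0, 0, 0, 1, 1); (0, 2, 2, 0, 0); (0, 0, 0, 0, 3))


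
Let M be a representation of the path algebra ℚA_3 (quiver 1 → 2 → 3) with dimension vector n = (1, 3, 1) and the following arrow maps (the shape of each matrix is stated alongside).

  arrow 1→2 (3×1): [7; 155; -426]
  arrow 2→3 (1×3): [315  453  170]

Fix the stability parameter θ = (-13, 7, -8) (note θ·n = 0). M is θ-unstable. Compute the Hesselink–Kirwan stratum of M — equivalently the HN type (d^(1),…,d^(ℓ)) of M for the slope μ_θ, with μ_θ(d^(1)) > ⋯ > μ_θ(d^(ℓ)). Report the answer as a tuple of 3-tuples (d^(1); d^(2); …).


Interval decomposition of M: I[1,2], I[2,2], I[2,3].
HN type (ℓ=3): μ^(1)=7; μ^(2)=-1/2; μ^(3)=-13

((0, 2, 0); (0, 1, 1); (1, 0, 0))


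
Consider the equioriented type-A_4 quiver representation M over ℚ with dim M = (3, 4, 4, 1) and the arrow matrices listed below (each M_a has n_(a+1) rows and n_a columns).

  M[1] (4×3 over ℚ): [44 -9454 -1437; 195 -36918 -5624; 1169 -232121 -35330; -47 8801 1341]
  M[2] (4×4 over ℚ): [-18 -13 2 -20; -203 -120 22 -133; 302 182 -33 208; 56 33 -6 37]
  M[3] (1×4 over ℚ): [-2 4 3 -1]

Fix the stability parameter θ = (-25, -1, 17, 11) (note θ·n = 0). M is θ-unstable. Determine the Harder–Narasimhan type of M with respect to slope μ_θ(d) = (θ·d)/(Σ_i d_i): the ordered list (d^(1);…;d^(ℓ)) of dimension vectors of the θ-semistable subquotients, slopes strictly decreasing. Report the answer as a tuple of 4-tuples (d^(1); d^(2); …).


Barcode: M ≅ I[1,3]^2, I[1,4], I[2,3]. HN layers by μ_θ (4 steps, strictly decreasing):
  μ^(1)=17; μ^(2)=14; μ^(3)=-1; μ^(4)=-25

((0, 0, 3, 0); (0, 0, 1, 1); (0, 4, 0, 0); (3, 0, 0, 0))


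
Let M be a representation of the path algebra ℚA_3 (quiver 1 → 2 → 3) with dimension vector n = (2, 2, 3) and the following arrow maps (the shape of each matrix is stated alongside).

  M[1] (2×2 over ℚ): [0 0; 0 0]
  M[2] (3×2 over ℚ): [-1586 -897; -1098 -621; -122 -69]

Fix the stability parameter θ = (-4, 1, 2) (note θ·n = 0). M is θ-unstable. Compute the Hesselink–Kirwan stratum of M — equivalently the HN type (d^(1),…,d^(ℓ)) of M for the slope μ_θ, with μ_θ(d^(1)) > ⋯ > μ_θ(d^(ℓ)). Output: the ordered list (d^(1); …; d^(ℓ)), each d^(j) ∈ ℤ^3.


Barcode: M ≅ I[1,1]^2, I[2,2], I[2,3], I[3,3]^2. HN layers by μ_θ (3 steps, strictly decreasing):
  μ^(1)=2; μ^(2)=1; μ^(3)=-4

((0, 0, 3); (0, 2, 0); (2, 0, 0))


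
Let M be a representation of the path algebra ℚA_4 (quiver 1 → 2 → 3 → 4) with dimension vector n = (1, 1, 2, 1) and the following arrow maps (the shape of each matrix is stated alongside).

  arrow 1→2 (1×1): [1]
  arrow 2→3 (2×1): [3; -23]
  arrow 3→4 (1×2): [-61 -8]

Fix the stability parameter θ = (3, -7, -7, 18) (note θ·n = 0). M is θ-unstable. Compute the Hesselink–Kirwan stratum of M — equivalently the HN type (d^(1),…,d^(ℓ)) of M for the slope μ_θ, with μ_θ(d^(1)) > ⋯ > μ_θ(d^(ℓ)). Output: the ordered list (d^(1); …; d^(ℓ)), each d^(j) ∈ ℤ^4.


Via rank(M_{q-1}∘⋯∘M_p): M ≅ I[1,4], I[3,3].
μ_θ-semistable layers: μ^(1)=18; μ^(2)=-11/3; μ^(3)=-7

((0, 0, 0, 1); (1, 1, 1, 0); (0, 0, 1, 0))


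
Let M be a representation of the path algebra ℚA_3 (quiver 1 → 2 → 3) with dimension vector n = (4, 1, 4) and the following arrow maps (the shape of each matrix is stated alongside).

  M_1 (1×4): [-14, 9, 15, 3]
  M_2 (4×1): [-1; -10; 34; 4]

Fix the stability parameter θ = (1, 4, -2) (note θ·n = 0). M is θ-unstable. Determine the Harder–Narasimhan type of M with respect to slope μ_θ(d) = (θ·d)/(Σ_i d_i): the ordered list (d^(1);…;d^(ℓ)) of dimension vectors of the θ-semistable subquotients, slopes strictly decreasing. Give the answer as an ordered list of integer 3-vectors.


Via rank(M_{q-1}∘⋯∘M_p): M ≅ I[1,1]^3, I[1,3], I[3,3]^3.
μ_θ-semistable layers: μ^(1)=1; μ^(2)=-2

((4, 1, 1); (0, 0, 3))


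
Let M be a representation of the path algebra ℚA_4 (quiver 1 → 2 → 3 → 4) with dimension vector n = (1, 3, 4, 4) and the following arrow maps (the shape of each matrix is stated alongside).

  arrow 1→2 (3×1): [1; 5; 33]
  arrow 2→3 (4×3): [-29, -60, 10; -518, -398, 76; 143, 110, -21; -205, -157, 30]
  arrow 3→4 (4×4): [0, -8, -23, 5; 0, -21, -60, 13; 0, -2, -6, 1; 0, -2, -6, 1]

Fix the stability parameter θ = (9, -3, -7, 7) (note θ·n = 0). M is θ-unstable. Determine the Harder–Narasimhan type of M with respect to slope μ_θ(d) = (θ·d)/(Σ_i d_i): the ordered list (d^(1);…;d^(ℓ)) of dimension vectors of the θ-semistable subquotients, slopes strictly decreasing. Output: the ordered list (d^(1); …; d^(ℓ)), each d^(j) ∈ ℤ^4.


Via rank(M_{q-1}∘⋯∘M_p): M ≅ I[1,3], I[2,4]^2, I[3,4], I[4,4].
μ_θ-semistable layers: μ^(1)=7; μ^(2)=-1/3; μ^(3)=-5; μ^(4)=-7

((0, 0, 0, 4); (1, 1, 1, 0); (0, 2, 2, 0); (0, 0, 1, 0))


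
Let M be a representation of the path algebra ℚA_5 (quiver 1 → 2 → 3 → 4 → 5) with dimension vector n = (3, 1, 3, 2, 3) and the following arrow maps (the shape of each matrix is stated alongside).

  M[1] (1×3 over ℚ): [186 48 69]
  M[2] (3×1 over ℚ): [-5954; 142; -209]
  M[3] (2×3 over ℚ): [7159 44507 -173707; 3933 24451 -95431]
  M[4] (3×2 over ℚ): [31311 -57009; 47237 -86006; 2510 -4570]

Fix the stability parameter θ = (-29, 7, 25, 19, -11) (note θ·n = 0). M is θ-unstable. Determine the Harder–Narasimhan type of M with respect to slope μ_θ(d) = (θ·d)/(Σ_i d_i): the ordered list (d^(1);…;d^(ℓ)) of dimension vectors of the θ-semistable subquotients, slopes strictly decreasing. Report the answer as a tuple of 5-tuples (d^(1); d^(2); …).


Via rank(M_{q-1}∘⋯∘M_p): M ≅ I[1,1]^2, I[1,5], I[3,3], I[3,5], I[5,5].
μ_θ-semistable layers: μ^(1)=25; μ^(2)=11; μ^(3)=7; μ^(4)=-11; μ^(5)=-29

((0, 0, 1, 0, 0); (0, 0, 2, 2, 2); (0, 1, 0, 0, 0); (0, 0, 0, 0, 1); (3, 0, 0, 0, 0))


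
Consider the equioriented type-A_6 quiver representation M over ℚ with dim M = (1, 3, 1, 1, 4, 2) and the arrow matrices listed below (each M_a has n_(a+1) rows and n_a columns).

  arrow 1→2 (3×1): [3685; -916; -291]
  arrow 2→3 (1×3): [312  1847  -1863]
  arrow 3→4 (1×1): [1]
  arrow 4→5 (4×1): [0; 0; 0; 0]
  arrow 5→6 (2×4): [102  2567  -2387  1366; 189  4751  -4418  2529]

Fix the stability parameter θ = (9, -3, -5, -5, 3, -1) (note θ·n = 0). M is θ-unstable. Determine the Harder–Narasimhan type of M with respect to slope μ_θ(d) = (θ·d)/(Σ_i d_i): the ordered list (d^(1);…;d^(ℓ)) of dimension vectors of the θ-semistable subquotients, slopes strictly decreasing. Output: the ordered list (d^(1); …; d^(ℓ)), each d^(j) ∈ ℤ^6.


Interval decomposition of M: I[1,4], I[2,2]^2, I[5,5]^2, I[5,6]^2.
HN type (ℓ=4): μ^(1)=3; μ^(2)=1; μ^(3)=-1; μ^(4)=-3

((0, 0, 0, 0, 2, 0); (0, 0, 0, 0, 2, 2); (1, 1, 1, 1, 0, 0); (0, 2, 0, 0, 0, 0))


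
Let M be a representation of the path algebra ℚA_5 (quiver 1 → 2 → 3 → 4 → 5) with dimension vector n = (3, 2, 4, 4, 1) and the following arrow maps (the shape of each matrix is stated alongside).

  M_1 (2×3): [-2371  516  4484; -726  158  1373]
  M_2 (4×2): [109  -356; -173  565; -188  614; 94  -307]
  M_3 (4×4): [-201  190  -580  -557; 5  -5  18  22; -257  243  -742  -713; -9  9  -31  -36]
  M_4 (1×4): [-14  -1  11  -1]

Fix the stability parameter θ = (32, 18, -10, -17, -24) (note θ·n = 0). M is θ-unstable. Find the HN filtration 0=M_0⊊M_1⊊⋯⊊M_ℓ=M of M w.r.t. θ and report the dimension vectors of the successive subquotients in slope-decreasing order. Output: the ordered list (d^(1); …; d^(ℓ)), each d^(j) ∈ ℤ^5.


Via rank(M_{q-1}∘⋯∘M_p): M ≅ I[1,1], I[1,4]^2, I[3,4], I[3,5].
μ_θ-semistable layers: μ^(1)=32; μ^(2)=23/4; μ^(3)=-27/2; μ^(4)=-17

((1, 0, 0, 0, 0); (2, 2, 2, 2, 0); (0, 0, 1, 1, 0); (0, 0, 1, 1, 1))


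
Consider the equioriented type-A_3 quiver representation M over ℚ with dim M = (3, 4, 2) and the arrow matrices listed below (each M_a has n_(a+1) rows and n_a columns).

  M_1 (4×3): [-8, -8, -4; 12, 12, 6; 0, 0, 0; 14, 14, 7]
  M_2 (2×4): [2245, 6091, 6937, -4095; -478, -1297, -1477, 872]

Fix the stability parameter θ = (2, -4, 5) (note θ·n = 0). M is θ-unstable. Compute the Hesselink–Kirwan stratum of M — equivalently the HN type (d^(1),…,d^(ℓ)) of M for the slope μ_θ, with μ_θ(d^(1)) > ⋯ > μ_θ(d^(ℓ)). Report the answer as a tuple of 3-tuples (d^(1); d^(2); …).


Barcode: M ≅ I[1,1]^2, I[1,3], I[2,2]^2, I[2,3]. HN layers by μ_θ (4 steps, strictly decreasing):
  μ^(1)=5; μ^(2)=2; μ^(3)=-1; μ^(4)=-4

((0, 0, 2); (2, 0, 0); (1, 1, 0); (0, 3, 0))


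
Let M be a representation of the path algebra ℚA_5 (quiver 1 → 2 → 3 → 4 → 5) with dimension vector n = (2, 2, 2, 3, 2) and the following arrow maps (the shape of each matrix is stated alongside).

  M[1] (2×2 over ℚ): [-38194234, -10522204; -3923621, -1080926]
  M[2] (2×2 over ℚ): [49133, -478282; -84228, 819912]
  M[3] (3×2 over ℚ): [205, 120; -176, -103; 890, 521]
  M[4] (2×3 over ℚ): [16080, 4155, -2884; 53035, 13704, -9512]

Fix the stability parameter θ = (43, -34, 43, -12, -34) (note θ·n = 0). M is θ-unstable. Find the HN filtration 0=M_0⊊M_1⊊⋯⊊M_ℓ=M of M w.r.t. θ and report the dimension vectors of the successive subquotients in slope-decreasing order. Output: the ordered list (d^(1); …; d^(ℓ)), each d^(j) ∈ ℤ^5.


Barcode: M ≅ I[1,1], I[1,2], I[2,5], I[3,5], I[4,4]. HN layers by μ_θ (5 steps, strictly decreasing):
  μ^(1)=43; μ^(2)=9/2; μ^(3)=-1; μ^(4)=-12; μ^(5)=-34

((1, 0, 0, 0, 0); (1, 1, 0, 0, 0); (0, 0, 2, 2, 2); (0, 0, 0, 1, 0); (0, 1, 0, 0, 0))


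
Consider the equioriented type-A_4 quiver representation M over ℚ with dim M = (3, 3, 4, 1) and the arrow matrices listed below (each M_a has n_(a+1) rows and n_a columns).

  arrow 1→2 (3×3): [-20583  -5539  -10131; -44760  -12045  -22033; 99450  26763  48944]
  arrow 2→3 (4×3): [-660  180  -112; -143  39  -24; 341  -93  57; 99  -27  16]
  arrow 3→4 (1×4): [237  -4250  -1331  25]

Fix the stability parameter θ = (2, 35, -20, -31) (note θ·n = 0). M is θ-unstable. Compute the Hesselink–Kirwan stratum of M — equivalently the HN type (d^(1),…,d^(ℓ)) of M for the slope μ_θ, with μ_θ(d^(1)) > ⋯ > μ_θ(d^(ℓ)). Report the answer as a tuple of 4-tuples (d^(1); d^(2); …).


Via rank(M_{q-1}∘⋯∘M_p): M ≅ I[1,2], I[1,3], I[1,4], I[3,3]^2.
μ_θ-semistable layers: μ^(1)=35; μ^(2)=15/2; μ^(3)=2; μ^(4)=-7/2; μ^(5)=-20

((0, 1, 0, 0); (0, 1, 1, 0); (2, 0, 0, 0); (1, 1, 1, 1); (0, 0, 2, 0))


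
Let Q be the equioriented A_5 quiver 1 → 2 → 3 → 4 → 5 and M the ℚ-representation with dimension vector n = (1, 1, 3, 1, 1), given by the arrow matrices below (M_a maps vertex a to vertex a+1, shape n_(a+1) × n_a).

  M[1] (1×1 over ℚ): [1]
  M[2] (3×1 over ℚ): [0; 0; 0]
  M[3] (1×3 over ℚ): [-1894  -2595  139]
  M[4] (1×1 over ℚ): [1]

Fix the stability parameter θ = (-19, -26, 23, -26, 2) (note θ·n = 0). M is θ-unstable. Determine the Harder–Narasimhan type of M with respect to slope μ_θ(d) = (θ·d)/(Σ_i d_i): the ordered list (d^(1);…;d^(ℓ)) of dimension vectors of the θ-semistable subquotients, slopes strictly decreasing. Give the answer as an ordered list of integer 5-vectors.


Barcode: M ≅ I[1,2], I[3,3]^2, I[3,5]. HN layers by μ_θ (4 steps, strictly decreasing):
  μ^(1)=23; μ^(2)=2; μ^(3)=-3/2; μ^(4)=-45/2

((0, 0, 2, 0, 0); (0, 0, 0, 0, 1); (0, 0, 1, 1, 0); (1, 1, 0, 0, 0))


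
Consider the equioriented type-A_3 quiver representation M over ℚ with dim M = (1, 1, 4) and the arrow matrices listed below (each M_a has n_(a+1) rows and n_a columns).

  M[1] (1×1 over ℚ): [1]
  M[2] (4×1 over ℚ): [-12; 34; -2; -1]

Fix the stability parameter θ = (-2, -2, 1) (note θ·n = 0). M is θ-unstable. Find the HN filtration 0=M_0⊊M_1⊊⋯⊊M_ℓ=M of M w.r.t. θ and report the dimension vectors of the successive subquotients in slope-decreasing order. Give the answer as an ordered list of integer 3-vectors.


Interval decomposition of M: I[1,3], I[3,3]^3.
HN type (ℓ=2): μ^(1)=1; μ^(2)=-2

((0, 0, 4); (1, 1, 0))


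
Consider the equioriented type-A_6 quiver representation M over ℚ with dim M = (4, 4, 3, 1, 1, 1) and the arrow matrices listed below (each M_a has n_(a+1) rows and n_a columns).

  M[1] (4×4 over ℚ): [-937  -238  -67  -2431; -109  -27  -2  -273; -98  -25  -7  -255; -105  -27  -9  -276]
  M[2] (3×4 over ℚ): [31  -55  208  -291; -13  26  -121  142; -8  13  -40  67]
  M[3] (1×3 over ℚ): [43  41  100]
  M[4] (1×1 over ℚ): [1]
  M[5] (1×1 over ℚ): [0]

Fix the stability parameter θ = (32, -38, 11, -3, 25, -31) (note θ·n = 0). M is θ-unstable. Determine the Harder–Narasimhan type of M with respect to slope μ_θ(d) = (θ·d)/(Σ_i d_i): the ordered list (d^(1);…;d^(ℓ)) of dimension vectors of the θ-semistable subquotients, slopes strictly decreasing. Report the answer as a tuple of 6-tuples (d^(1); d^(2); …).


Via rank(M_{q-1}∘⋯∘M_p): M ≅ I[1,2], I[1,3]^2, I[1,5], I[6,6].
μ_θ-semistable layers: μ^(1)=25; μ^(2)=11; μ^(3)=4; μ^(4)=-3; μ^(5)=-31

((0, 0, 0, 0, 1, 0); (0, 0, 2, 0, 0, 0); (0, 0, 1, 1, 0, 0); (4, 4, 0, 0, 0, 0); (0, 0, 0, 0, 0, 1))


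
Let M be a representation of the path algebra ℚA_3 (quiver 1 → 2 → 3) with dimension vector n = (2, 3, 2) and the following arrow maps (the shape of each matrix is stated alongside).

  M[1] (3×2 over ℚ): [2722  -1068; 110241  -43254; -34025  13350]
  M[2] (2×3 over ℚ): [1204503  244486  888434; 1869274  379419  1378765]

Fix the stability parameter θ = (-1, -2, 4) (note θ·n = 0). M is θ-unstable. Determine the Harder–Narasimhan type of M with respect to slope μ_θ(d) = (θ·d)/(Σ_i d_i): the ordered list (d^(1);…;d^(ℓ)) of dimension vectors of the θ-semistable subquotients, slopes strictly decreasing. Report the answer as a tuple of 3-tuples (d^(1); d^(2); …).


Via rank(M_{q-1}∘⋯∘M_p): M ≅ I[1,1], I[1,3], I[2,2], I[2,3].
μ_θ-semistable layers: μ^(1)=4; μ^(2)=-1; μ^(3)=-3/2; μ^(4)=-2

((0, 0, 2); (1, 0, 0); (1, 1, 0); (0, 2, 0))


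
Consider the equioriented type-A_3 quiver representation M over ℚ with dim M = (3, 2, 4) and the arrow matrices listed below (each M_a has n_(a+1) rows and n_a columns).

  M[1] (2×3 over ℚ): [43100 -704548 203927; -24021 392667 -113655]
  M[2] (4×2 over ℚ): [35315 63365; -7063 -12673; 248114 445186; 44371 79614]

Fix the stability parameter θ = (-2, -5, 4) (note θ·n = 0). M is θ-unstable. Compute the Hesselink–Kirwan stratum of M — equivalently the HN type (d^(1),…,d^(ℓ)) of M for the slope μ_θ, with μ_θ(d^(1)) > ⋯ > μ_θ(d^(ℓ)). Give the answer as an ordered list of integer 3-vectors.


Interval decomposition of M: I[1,1], I[1,3]^2, I[3,3]^2.
HN type (ℓ=3): μ^(1)=4; μ^(2)=-2; μ^(3)=-7/2

((0, 0, 4); (1, 0, 0); (2, 2, 0))


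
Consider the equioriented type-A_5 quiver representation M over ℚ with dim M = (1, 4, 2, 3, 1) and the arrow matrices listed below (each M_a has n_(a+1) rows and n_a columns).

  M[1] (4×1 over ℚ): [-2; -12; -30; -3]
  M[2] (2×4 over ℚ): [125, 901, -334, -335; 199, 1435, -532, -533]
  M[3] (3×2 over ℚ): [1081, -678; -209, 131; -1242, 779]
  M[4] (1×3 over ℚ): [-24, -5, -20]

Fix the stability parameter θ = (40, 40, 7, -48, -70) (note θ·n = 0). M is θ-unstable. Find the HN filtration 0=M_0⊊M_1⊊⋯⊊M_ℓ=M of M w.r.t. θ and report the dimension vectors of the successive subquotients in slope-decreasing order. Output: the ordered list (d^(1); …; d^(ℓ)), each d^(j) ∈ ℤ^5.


Interval decomposition of M: I[1,4], I[2,2]^2, I[2,5], I[4,4].
HN type (ℓ=4): μ^(1)=40; μ^(2)=39/4; μ^(3)=-71/4; μ^(4)=-48

((0, 2, 0, 0, 0); (1, 1, 1, 1, 0); (0, 1, 1, 1, 1); (0, 0, 0, 1, 0))


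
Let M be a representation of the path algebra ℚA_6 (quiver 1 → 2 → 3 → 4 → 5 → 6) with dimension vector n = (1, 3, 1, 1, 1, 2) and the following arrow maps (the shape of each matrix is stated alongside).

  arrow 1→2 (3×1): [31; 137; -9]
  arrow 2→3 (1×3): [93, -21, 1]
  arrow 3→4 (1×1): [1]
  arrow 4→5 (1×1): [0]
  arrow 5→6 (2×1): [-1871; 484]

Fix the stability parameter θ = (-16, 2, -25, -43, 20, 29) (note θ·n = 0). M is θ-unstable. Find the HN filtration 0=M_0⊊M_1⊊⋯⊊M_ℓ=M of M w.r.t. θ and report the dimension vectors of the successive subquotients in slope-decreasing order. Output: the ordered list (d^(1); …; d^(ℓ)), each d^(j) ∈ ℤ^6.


Via rank(M_{q-1}∘⋯∘M_p): M ≅ I[1,4], I[2,2]^2, I[5,6], I[6,6].
μ_θ-semistable layers: μ^(1)=29; μ^(2)=20; μ^(3)=2; μ^(4)=-41/2

((0, 0, 0, 0, 0, 2); (0, 0, 0, 0, 1, 0); (0, 2, 0, 0, 0, 0); (1, 1, 1, 1, 0, 0))


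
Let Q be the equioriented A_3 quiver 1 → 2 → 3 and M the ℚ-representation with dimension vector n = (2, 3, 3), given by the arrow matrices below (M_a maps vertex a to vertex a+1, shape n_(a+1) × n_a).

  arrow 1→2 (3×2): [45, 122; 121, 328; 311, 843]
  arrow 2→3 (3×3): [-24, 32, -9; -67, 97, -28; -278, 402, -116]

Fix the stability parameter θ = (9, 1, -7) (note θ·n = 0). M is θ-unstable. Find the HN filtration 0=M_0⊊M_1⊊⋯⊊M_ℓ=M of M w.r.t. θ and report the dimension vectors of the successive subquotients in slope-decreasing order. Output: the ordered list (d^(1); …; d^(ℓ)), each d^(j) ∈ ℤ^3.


Via rank(M_{q-1}∘⋯∘M_p): M ≅ I[1,2], I[1,3], I[2,3], I[3,3].
μ_θ-semistable layers: μ^(1)=5; μ^(2)=1; μ^(3)=-3; μ^(4)=-7

((1, 1, 0); (1, 1, 1); (0, 1, 1); (0, 0, 1))


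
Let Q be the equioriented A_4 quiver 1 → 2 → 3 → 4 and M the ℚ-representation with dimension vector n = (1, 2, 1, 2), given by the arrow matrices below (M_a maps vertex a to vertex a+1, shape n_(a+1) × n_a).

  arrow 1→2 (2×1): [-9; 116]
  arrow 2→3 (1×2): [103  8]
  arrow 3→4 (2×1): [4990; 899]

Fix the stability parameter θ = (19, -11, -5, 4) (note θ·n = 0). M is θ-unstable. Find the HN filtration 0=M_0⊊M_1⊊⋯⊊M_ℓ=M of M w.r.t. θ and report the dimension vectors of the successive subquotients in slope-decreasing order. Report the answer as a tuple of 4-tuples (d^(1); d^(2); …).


Interval decomposition of M: I[1,4], I[2,2], I[4,4].
HN type (ℓ=3): μ^(1)=4; μ^(2)=1; μ^(3)=-11

((0, 0, 0, 2); (1, 1, 1, 0); (0, 1, 0, 0))


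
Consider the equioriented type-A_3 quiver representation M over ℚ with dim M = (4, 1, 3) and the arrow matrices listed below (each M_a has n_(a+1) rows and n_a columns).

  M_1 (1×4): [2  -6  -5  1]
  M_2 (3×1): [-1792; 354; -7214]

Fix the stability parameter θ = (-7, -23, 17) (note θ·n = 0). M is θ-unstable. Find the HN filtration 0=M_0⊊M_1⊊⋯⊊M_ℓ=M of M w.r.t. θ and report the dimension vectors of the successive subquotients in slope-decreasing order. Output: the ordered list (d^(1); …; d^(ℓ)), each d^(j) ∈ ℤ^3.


Barcode: M ≅ I[1,1]^3, I[1,3], I[3,3]^2. HN layers by μ_θ (3 steps, strictly decreasing):
  μ^(1)=17; μ^(2)=-7; μ^(3)=-15

((0, 0, 3); (3, 0, 0); (1, 1, 0))


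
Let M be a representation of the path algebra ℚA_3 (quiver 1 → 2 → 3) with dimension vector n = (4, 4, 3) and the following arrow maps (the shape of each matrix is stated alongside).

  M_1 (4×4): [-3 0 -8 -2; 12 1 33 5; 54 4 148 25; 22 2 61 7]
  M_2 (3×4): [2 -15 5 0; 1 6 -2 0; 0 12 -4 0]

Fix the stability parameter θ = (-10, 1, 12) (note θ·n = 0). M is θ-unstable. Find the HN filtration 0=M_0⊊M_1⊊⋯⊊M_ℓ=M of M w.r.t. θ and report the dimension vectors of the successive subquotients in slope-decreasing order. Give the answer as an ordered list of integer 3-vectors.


Interval decomposition of M: I[1,2]^2, I[1,3]^2, I[3,3].
HN type (ℓ=3): μ^(1)=12; μ^(2)=1; μ^(3)=-10

((0, 0, 3); (0, 4, 0); (4, 0, 0))


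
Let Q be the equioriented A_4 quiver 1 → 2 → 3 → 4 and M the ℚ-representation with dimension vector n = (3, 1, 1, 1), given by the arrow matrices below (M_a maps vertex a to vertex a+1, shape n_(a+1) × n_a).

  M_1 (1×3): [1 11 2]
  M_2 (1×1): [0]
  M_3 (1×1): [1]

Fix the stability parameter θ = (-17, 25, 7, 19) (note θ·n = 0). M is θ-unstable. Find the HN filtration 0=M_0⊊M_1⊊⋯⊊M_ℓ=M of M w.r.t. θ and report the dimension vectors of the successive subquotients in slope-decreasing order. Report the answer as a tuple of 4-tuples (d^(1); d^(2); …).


Interval decomposition of M: I[1,1]^2, I[1,2], I[3,4].
HN type (ℓ=4): μ^(1)=25; μ^(2)=19; μ^(3)=7; μ^(4)=-17

((0, 1, 0, 0); (0, 0, 0, 1); (0, 0, 1, 0); (3, 0, 0, 0))


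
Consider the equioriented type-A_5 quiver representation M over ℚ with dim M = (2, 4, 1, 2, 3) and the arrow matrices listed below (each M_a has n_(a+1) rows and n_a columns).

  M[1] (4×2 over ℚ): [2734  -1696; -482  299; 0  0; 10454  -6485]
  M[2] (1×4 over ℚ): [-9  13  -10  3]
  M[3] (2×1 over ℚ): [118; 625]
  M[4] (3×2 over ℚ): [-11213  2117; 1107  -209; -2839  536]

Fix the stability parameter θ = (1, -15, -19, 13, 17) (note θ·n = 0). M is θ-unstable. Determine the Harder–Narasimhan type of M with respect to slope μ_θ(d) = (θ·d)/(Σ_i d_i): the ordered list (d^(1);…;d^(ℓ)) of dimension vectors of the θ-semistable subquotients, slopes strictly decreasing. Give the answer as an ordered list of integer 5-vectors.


Via rank(M_{q-1}∘⋯∘M_p): M ≅ I[1,2], I[1,5], I[2,2]^2, I[4,5], I[5,5].
μ_θ-semistable layers: μ^(1)=17; μ^(2)=13; μ^(3)=-7; μ^(4)=-11; μ^(5)=-15

((0, 0, 0, 0, 3); (0, 0, 0, 2, 0); (1, 1, 0, 0, 0); (1, 1, 1, 0, 0); (0, 2, 0, 0, 0))


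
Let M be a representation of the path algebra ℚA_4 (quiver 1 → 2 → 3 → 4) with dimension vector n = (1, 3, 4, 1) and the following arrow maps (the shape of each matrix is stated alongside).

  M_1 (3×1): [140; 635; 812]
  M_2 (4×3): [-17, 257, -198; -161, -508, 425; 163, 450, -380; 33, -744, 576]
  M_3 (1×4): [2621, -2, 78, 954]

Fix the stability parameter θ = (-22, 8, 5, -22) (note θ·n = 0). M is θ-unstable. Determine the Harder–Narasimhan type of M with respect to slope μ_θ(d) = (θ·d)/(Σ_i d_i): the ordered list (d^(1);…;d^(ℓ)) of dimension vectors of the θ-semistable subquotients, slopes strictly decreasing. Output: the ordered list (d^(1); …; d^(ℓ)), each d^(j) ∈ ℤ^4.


Via rank(M_{q-1}∘⋯∘M_p): M ≅ I[1,4], I[2,3]^2, I[3,3].
μ_θ-semistable layers: μ^(1)=13/2; μ^(2)=5; μ^(3)=-3; μ^(4)=-22

((0, 2, 2, 0); (0, 0, 1, 0); (0, 1, 1, 1); (1, 0, 0, 0))


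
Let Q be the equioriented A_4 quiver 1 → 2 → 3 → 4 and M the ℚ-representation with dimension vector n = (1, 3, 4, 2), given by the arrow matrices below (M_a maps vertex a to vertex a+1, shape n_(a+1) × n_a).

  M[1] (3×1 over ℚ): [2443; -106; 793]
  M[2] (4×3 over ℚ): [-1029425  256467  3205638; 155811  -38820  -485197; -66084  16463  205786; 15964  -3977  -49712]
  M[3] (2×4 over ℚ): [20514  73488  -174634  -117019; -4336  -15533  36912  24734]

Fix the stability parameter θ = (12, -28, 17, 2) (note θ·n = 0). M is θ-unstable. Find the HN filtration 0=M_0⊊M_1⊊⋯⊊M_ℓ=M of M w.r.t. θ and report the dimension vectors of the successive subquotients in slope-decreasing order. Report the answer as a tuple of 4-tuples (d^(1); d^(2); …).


Barcode: M ≅ I[1,3], I[2,4]^2, I[3,3]. HN layers by μ_θ (4 steps, strictly decreasing):
  μ^(1)=17; μ^(2)=19/2; μ^(3)=-8; μ^(4)=-28

((0, 0, 2, 0); (0, 0, 2, 2); (1, 1, 0, 0); (0, 2, 0, 0))


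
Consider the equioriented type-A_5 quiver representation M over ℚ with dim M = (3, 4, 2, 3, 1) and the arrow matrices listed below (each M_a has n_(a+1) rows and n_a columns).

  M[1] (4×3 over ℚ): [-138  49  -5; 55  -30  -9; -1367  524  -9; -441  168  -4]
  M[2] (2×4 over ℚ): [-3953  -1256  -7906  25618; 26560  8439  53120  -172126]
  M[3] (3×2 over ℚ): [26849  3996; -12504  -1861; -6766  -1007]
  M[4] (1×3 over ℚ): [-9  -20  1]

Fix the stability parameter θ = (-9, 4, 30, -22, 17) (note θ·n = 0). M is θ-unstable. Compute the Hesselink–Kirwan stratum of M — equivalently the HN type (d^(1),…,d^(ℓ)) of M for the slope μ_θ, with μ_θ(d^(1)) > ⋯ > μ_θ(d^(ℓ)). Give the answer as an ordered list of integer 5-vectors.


Via rank(M_{q-1}∘⋯∘M_p): M ≅ I[1,2], I[1,4], I[1,5], I[2,2], I[4,4].
μ_θ-semistable layers: μ^(1)=17; μ^(2)=4; μ^(3)=-9; μ^(4)=-22

((0, 0, 0, 0, 1); (0, 4, 2, 2, 0); (3, 0, 0, 0, 0); (0, 0, 0, 1, 0))


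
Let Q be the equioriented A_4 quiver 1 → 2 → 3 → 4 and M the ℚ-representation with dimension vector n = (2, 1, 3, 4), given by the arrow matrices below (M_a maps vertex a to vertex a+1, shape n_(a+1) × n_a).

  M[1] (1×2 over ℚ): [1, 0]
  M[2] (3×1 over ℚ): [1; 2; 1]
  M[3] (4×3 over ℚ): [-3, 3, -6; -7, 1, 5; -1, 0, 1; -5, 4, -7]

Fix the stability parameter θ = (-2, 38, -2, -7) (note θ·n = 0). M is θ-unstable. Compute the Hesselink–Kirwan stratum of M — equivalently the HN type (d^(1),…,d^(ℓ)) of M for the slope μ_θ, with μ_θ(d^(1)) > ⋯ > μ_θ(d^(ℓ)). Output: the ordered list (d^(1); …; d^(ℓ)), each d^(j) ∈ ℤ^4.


Via rank(M_{q-1}∘⋯∘M_p): M ≅ I[1,1], I[1,4], I[3,4]^2, I[4,4].
μ_θ-semistable layers: μ^(1)=29/3; μ^(2)=-2; μ^(3)=-9/2; μ^(4)=-7

((0, 1, 1, 1); (2, 0, 0, 0); (0, 0, 2, 2); (0, 0, 0, 1))


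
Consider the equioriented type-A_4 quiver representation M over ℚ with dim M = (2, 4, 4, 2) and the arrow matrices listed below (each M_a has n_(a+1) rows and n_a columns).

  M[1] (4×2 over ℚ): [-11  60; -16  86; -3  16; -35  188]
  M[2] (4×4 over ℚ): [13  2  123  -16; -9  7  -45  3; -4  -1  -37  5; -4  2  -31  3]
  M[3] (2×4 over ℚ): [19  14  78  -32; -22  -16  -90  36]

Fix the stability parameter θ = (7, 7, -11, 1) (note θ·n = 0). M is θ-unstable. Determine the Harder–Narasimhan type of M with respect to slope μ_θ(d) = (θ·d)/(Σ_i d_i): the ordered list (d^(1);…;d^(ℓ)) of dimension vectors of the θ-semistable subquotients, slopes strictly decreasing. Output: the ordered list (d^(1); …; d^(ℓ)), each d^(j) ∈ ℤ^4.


Via rank(M_{q-1}∘⋯∘M_p): M ≅ I[1,4]^2, I[2,3]^2.
μ_θ-semistable layers: μ^(1)=1; μ^(2)=-2

((2, 2, 2, 2); (0, 2, 2, 0))


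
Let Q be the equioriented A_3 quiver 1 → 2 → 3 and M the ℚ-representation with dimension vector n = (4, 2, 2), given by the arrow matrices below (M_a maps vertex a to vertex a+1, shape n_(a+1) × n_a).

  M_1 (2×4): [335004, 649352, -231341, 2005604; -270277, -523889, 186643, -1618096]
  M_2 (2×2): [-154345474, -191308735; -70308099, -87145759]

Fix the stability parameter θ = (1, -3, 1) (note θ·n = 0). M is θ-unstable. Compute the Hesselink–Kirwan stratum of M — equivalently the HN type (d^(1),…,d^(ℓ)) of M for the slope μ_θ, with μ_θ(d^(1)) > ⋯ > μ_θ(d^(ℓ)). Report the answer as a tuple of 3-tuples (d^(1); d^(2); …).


Barcode: M ≅ I[1,1]^2, I[1,3]^2. HN layers by μ_θ (2 steps, strictly decreasing):
  μ^(1)=1; μ^(2)=-1

((2, 0, 2); (2, 2, 0))


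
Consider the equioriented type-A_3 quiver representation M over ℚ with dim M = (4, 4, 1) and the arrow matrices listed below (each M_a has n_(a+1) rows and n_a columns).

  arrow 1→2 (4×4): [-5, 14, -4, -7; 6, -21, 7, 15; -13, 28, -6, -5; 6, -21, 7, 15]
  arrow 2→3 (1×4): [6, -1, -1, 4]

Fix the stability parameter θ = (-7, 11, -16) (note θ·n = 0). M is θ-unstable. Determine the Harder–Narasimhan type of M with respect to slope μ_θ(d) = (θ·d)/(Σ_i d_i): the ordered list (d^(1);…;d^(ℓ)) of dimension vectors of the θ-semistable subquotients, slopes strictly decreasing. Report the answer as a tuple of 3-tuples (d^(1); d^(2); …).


Barcode: M ≅ I[1,1]^2, I[1,2], I[1,3], I[2,2]^2. HN layers by μ_θ (3 steps, strictly decreasing):
  μ^(1)=11; μ^(2)=-5/2; μ^(3)=-7

((0, 3, 0); (0, 1, 1); (4, 0, 0))


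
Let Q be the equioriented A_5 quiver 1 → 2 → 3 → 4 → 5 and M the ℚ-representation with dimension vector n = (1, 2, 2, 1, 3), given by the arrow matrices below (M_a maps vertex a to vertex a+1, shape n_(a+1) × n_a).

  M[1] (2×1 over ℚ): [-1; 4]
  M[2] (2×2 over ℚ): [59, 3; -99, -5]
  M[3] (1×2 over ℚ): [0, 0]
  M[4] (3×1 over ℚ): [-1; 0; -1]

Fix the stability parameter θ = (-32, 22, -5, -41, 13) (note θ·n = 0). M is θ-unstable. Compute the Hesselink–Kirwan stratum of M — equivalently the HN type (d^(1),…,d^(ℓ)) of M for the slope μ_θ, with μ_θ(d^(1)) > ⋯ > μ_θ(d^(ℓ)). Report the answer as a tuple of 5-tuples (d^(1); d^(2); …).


Interval decomposition of M: I[1,3], I[2,3], I[4,5], I[5,5]^2.
HN type (ℓ=4): μ^(1)=13; μ^(2)=17/2; μ^(3)=-32; μ^(4)=-41

((0, 0, 0, 0, 3); (0, 2, 2, 0, 0); (1, 0, 0, 0, 0); (0, 0, 0, 1, 0))


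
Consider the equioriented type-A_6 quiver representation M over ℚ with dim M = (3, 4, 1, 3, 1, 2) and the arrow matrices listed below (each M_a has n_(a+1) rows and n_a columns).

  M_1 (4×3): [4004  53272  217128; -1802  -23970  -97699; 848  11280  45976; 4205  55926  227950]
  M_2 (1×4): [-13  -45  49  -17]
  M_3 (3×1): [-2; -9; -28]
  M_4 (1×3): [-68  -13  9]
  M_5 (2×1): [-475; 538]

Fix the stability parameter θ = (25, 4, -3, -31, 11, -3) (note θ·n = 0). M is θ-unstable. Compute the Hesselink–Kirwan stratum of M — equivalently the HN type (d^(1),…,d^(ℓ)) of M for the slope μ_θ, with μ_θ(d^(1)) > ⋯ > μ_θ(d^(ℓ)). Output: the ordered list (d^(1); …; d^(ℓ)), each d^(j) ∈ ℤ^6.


Via rank(M_{q-1}∘⋯∘M_p): M ≅ I[1,1], I[1,2], I[1,6], I[2,2]^2, I[4,4]^2, I[6,6].
μ_θ-semistable layers: μ^(1)=25; μ^(2)=29/2; μ^(3)=4; μ^(4)=-5/4; μ^(5)=-3; μ^(6)=-31

((1, 0, 0, 0, 0, 0); (1, 1, 0, 0, 0, 0); (0, 2, 0, 0, 1, 1); (1, 1, 1, 1, 0, 0); (0, 0, 0, 0, 0, 1); (0, 0, 0, 2, 0, 0))


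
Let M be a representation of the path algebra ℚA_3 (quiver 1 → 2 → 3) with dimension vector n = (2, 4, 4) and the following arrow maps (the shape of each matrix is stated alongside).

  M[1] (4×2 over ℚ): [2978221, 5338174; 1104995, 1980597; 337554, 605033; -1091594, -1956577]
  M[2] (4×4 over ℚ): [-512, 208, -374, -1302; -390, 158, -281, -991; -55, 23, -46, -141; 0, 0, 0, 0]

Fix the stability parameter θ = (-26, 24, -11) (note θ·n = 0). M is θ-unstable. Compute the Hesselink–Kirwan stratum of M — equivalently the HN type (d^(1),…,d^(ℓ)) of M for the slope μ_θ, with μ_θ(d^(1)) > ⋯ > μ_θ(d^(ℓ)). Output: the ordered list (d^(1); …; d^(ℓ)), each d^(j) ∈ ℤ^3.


Via rank(M_{q-1}∘⋯∘M_p): M ≅ I[1,2]^2, I[2,3]^2, I[3,3]^2.
μ_θ-semistable layers: μ^(1)=24; μ^(2)=13/2; μ^(3)=-11; μ^(4)=-26

((0, 2, 0); (0, 2, 2); (0, 0, 2); (2, 0, 0))


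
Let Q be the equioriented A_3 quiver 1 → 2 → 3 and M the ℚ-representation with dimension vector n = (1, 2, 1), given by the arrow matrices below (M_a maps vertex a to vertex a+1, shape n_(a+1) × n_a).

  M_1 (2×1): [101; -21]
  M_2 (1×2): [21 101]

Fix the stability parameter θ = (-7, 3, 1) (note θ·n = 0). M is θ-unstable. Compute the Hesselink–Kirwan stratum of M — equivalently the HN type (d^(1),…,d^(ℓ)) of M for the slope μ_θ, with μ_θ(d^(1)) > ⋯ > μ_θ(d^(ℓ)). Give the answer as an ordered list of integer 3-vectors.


Barcode: M ≅ I[1,2], I[2,3]. HN layers by μ_θ (3 steps, strictly decreasing):
  μ^(1)=3; μ^(2)=2; μ^(3)=-7

((0, 1, 0); (0, 1, 1); (1, 0, 0))


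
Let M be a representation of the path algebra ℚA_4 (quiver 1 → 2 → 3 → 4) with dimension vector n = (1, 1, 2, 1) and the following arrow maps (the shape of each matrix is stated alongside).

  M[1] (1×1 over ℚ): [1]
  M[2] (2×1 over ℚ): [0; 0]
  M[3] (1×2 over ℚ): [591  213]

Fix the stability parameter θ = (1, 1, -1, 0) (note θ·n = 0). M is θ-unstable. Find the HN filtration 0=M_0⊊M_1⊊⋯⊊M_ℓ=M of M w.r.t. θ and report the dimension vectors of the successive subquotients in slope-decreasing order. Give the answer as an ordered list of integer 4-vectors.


Interval decomposition of M: I[1,2], I[3,3], I[3,4].
HN type (ℓ=3): μ^(1)=1; μ^(2)=0; μ^(3)=-1

((1, 1, 0, 0); (0, 0, 0, 1); (0, 0, 2, 0))


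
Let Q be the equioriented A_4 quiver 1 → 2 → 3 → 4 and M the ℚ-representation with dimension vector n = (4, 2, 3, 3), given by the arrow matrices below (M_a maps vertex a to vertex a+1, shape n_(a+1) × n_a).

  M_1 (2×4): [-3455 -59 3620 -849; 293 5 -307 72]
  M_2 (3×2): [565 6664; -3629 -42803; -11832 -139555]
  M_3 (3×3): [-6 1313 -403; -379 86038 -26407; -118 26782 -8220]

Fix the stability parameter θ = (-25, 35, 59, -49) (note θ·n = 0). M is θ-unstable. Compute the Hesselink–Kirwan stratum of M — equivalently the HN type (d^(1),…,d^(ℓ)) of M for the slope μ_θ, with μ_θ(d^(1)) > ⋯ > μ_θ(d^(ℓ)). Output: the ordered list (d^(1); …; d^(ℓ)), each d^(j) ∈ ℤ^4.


Via rank(M_{q-1}∘⋯∘M_p): M ≅ I[1,1]^2, I[1,4]^2, I[3,4].
μ_θ-semistable layers: μ^(1)=15; μ^(2)=5; μ^(3)=-25

((0, 2, 2, 2); (0, 0, 1, 1); (4, 0, 0, 0))
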